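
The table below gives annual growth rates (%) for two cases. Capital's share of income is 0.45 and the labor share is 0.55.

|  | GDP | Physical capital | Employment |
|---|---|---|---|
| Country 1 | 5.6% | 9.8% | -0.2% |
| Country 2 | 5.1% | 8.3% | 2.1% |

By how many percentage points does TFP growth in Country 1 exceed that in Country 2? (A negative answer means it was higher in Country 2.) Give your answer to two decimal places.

1.09 percentage points

Labor's share = 1 − 0.45 = 0.55.
Country 1: TFP = 5.6 − 4.41 + 0.11 = 1.3%.
Country 2: TFP = 5.1 − 3.735 − 1.155 = 0.21%.
Difference = 1.3 − (0.21) = 1.09 pp.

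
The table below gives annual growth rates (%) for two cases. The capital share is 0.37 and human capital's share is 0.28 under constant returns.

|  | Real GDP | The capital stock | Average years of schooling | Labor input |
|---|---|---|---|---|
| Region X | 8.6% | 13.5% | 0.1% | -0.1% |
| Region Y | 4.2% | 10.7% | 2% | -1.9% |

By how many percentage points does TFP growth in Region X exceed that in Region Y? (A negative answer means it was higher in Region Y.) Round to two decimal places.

3.27 percentage points

Labor's share = 1 − 0.37 − 0.28 = 0.35.
Region X: TFP = 8.6 − 4.995 − 0.028 + 0.035 = 3.612%.
Region Y: TFP = 4.2 − 3.959 − 0.56 + 0.665 = 0.346%.
Difference = 3.612 − (0.346) = 3.266 pp.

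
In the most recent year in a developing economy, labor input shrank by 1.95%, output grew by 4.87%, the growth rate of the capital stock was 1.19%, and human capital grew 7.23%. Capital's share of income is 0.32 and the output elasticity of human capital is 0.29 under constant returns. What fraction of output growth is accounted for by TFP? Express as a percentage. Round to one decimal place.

Labor's share = 1 − 0.32 − 0.29 = 0.39.
The capital stock: 0.32 × 1.19 = 0.3808 pp.
Human capital: 0.29 × 7.23 = 2.0967 pp.
Labor input: 0.39 × (-1.95) = -0.7605 pp.
TFP growth = 4.87 − 1.717 = 3.153%.
TFP share of growth = 3.153 / 4.87 × 100 = 64.743%.

64.7%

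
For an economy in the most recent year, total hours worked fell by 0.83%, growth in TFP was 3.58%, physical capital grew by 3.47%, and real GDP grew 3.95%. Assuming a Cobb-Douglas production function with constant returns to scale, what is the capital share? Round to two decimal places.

The capital share is 0.28.

gY = gA + α·gK + (1−α)·gL, so gY − gA − gL = α(gK − gL).
3.95 − 3.58 + 0.83 = α × (3.47 − (-0.83)).
1.2 = 4.3 α, so α = 0.2791.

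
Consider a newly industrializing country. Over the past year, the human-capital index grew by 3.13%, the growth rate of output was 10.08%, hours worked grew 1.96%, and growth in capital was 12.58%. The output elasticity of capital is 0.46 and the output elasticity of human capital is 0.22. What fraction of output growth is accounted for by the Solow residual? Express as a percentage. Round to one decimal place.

Labor's share = 1 − 0.46 − 0.22 = 0.32.
Capital: 0.46 × 12.58 = 5.7868 pp.
The human-capital index: 0.22 × 3.13 = 0.6886 pp.
Hours worked: 0.32 × 1.96 = 0.6272 pp.
TFP growth = 10.08 − 7.1026 = 2.9774%.
TFP share of growth = 2.9774 / 10.08 × 100 = 29.538%.

29.5%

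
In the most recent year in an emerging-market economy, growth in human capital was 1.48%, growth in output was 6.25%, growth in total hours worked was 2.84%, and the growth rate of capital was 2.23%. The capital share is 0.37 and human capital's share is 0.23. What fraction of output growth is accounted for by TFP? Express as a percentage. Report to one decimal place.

TFP accounted for 63.2% of growth.

Labor's share = 1 − 0.37 − 0.23 = 0.4.
Capital: 0.37 × 2.23 = 0.8251 pp.
Human capital: 0.23 × 1.48 = 0.3404 pp.
Total hours worked: 0.4 × 2.84 = 1.136 pp.
TFP growth = 6.25 − 2.3015 = 3.9485%.
TFP share of growth = 3.9485 / 6.25 × 100 = 63.176%.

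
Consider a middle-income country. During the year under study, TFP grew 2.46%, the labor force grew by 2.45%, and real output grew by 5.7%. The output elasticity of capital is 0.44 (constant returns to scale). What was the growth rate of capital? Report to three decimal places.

Labor's share = 1 − 0.44 = 0.56.
gY = gA + 0.56×2.45 + 0.44×g.
0.44×g = 5.7 − 2.46 − 1.372 = 1.868.
g = 1.868 / 0.44 = 4.24545%.

4.245%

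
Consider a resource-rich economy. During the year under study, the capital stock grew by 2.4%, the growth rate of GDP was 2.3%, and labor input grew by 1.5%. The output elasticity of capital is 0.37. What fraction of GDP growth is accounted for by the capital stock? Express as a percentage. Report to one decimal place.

The capital stock contributed 0.37 × 2.4 = 0.888 pp.
Share of growth = 0.888 / 2.3 × 100 = 38.609%.

The capital stock accounted for 38.6% of growth.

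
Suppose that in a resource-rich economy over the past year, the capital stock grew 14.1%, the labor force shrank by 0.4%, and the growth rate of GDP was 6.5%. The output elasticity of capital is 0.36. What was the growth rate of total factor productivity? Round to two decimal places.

Labor's share = 1 − 0.36 = 0.64.
The capital stock: 0.36 × 14.1 = 5.076 pp.
The labor force: 0.64 × (-0.4) = -0.256 pp.
TFP growth = 6.5 − 4.82 = 1.68%.

1.68%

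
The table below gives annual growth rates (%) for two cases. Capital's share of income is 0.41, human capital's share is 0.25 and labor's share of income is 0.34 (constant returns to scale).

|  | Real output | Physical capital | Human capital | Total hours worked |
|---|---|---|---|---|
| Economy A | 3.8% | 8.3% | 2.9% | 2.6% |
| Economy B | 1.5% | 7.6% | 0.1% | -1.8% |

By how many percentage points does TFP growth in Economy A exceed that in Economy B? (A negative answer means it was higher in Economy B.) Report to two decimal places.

Labor's share = 1 − 0.41 − 0.25 = 0.34.
Economy A: TFP = 3.8 − 3.403 − 0.725 − 0.884 = -1.212%.
Economy B: TFP = 1.5 − 3.116 − 0.025 + 0.612 = -1.029%.
Difference = -1.212 − (-1.029) = -0.183 pp.

-0.18 percentage points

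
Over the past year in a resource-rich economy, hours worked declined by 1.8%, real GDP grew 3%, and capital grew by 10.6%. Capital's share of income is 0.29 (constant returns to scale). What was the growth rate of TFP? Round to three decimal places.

Labor's share = 1 − 0.29 = 0.71.
Capital: 0.29 × 10.6 = 3.074 pp.
Hours worked: 0.71 × (-1.8) = -1.278 pp.
TFP growth = 3 − 1.796 = 1.204%.

TFP growth was 1.204%.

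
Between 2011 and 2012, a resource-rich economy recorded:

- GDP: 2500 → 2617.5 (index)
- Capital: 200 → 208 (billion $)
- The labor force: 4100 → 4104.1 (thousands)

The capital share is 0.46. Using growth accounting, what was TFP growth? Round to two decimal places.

2.81%

GDP growth = (2617.5 − 2500) / 2500 = 4.7%.
Capital growth = (208 − 200) / 200 = 4%.
The labor force growth = (4104.1 − 4100) / 4100 = 0.1%.
Labor's share = 1 − 0.46 = 0.54.
Capital: 0.46 × 4 = 1.84 pp.
The labor force: 0.54 × 0.1 = 0.054 pp.
TFP growth = 4.7 − 1.894 = 2.806%.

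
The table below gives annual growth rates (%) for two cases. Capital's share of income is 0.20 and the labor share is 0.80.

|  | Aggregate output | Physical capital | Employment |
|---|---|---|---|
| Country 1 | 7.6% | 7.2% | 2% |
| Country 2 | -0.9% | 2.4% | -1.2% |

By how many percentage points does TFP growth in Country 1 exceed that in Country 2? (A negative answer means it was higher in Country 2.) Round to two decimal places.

Labor's share = 1 − 0.2 = 0.8.
Country 1: TFP = 7.6 − 1.44 − 1.6 = 4.56%.
Country 2: TFP = -0.9 − 0.48 + 0.96 = -0.42%.
Difference = 4.56 − (-0.42) = 4.98 pp.

4.98 percentage points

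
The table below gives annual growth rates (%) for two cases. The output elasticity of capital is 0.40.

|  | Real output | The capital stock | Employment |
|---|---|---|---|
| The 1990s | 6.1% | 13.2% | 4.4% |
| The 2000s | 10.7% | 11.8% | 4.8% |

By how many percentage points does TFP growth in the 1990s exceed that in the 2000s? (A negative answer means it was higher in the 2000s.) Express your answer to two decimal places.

-4.92 percentage points

Labor's share = 1 − 0.4 = 0.6.
The 1990s: TFP = 6.1 − 5.28 − 2.64 = -1.82%.
The 2000s: TFP = 10.7 − 4.72 − 2.88 = 3.1%.
Difference = -1.82 − (3.1) = -4.92 pp.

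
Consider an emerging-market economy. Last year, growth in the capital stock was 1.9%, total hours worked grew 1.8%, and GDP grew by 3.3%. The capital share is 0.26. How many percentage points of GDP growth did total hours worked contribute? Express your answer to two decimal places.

Labor's share = 1 − 0.26 = 0.74.
Contribution = share × growth = 0.74 × 1.8 = 1.332 pp.

1.33 percentage points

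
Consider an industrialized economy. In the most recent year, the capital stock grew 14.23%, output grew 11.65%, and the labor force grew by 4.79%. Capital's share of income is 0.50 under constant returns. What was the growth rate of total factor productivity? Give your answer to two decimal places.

Total factor productivity grew 2.14%.

Labor's share = 1 − 0.5 = 0.5.
The capital stock: 0.5 × 14.23 = 7.115 pp.
The labor force: 0.5 × 4.79 = 2.395 pp.
TFP growth = 11.65 − 9.51 = 2.14%.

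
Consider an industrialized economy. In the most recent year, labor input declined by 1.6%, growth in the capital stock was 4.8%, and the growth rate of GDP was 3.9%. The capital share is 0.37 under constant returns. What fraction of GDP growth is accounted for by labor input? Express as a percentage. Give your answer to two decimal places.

Labor's share = 1 − 0.37 = 0.63.
Labor input contributed 0.63 × (-1.6) = -1.008 pp.
Share of growth = -1.008 / 3.9 × 100 = -25.8462%.

-25.85%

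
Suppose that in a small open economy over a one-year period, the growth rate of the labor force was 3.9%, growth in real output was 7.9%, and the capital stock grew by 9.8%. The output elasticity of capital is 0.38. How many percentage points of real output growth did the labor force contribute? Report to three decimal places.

Labor's share = 1 − 0.38 = 0.62.
Contribution = share × growth = 0.62 × 3.9 = 2.418 pp.

2.418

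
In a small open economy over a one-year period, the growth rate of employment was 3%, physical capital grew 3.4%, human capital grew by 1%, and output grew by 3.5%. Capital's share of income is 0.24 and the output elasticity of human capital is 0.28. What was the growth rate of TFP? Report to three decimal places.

Labor's share = 1 − 0.24 − 0.28 = 0.48.
Physical capital: 0.24 × 3.4 = 0.816 pp.
Human capital: 0.28 × 1 = 0.28 pp.
Employment: 0.48 × 3 = 1.44 pp.
TFP growth = 3.5 − 2.536 = 0.964%.

TFP grew 0.964%.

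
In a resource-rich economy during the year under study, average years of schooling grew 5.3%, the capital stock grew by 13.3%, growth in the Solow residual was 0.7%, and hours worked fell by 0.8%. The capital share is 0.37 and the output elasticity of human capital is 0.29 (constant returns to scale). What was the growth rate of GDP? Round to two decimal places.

GDP grew 6.89%.

Labor's share = 1 − 0.37 − 0.29 = 0.34.
The capital stock: 0.37 × 13.3 = 4.921 pp.
Average years of schooling: 0.29 × 5.3 = 1.537 pp.
Hours worked: 0.34 × (-0.8) = -0.272 pp.
Output growth = 0.7 + 6.186 = 6.886%.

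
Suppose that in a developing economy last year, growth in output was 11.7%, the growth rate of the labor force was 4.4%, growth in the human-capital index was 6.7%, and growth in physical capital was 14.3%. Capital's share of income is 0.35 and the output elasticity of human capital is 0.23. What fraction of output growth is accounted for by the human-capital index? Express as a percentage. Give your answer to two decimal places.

13.17%

The human-capital index contributed 0.23 × 6.7 = 1.541 pp.
Share of growth = 1.541 / 11.7 × 100 = 13.1709%.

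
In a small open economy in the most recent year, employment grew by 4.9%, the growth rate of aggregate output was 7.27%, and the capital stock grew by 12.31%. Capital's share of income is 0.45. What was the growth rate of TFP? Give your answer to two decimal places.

Labor's share = 1 − 0.45 = 0.55.
The capital stock: 0.45 × 12.31 = 5.5395 pp.
Employment: 0.55 × 4.9 = 2.695 pp.
TFP growth = 7.27 − 8.2345 = -0.9645%.

-0.96%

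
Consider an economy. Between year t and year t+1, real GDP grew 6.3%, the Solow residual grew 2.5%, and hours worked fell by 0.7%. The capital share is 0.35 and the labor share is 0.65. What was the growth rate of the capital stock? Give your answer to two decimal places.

Labor's share = 1 − 0.35 = 0.65.
gY = gA + 0.65×(-0.7) + 0.35×g.
0.35×g = 6.3 − 2.5 + 0.455 = 4.255.
g = 4.255 / 0.35 = 12.1571%.

12.16%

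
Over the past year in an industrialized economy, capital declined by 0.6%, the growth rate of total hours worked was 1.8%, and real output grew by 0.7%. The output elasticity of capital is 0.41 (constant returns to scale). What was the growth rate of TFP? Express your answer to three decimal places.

-0.116%

Labor's share = 1 − 0.41 = 0.59.
Capital: 0.41 × (-0.6) = -0.246 pp.
Total hours worked: 0.59 × 1.8 = 1.062 pp.
TFP growth = 0.7 − 0.816 = -0.116%.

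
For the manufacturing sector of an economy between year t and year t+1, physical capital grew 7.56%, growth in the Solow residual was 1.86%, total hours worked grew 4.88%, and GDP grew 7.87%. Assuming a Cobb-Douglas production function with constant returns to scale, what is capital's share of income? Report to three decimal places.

gY = gA + α·gK + (1−α)·gL, so gY − gA − gL = α(gK − gL).
7.87 − 1.86 − 4.88 = α × (7.56 − 4.88).
1.13 = 2.68 α, so α = 0.42164.

0.422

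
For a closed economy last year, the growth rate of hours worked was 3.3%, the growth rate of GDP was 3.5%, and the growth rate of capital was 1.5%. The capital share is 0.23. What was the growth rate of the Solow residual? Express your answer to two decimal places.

0.61%

Labor's share = 1 − 0.23 = 0.77.
Capital: 0.23 × 1.5 = 0.345 pp.
Hours worked: 0.77 × 3.3 = 2.541 pp.
TFP growth = 3.5 − 2.886 = 0.614%.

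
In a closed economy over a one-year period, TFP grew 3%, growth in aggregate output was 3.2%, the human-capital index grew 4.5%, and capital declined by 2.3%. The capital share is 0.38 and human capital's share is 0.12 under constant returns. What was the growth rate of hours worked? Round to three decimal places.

Hours worked grew 1.068%.

Labor's share = 1 − 0.38 − 0.12 = 0.5.
gY = gA + 0.38×(-2.3) + 0.12×4.5 + 0.5×g.
0.5×g = 3.2 − 3 + 0.334 = 0.534.
g = 0.534 / 0.5 = 1.068%.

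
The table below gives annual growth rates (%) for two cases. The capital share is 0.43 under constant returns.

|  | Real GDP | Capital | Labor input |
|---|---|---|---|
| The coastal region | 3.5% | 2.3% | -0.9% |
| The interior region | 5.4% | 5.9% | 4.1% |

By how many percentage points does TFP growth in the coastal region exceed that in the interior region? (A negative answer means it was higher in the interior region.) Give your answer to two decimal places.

2.50 percentage points

Labor's share = 1 − 0.43 = 0.57.
The coastal region: TFP = 3.5 − 0.989 + 0.513 = 3.024%.
The interior region: TFP = 5.4 − 2.537 − 2.337 = 0.526%.
Difference = 3.024 − (0.526) = 2.498 pp.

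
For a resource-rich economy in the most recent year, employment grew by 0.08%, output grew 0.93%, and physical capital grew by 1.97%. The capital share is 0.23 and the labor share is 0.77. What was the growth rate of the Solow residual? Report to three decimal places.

The Solow residual growth was 0.415%.

Labor's share = 1 − 0.23 = 0.77.
Physical capital: 0.23 × 1.97 = 0.4531 pp.
Employment: 0.77 × 0.08 = 0.0616 pp.
TFP growth = 0.93 − 0.5147 = 0.4153%.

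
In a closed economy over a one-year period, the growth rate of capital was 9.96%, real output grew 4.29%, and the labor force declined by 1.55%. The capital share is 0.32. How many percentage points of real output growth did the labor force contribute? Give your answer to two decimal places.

Labor's share = 1 − 0.32 = 0.68.
Contribution = share × growth = 0.68 × (-1.55) = -1.054 pp.

-1.05 pp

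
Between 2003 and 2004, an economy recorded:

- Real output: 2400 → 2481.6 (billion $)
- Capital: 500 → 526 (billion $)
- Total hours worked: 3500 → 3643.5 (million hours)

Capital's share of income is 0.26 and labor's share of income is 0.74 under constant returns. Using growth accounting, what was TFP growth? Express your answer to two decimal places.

Real output growth = (2481.6 − 2400) / 2400 = 3.4%.
Capital growth = (526 − 500) / 500 = 5.2%.
Total hours worked growth = (3643.5 − 3500) / 3500 = 4.1%.
Labor's share = 1 − 0.26 = 0.74.
Capital: 0.26 × 5.2 = 1.352 pp.
Total hours worked: 0.74 × 4.1 = 3.034 pp.
TFP growth = 3.4 − 4.386 = -0.986%.

-0.99%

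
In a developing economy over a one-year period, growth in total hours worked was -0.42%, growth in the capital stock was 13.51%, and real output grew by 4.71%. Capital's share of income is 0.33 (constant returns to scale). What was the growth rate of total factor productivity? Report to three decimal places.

Labor's share = 1 − 0.33 = 0.67.
The capital stock: 0.33 × 13.51 = 4.4583 pp.
Total hours worked: 0.67 × (-0.42) = -0.2814 pp.
TFP growth = 4.71 − 4.1769 = 0.5331%.

0.533%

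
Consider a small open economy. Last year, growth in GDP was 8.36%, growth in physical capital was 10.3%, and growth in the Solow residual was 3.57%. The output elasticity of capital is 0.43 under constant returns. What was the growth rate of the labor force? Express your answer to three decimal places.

Labor's share = 1 − 0.43 = 0.57.
gY = gA + 0.43×10.3 + 0.57×g.
0.57×g = 8.36 − 3.57 − 4.429 = 0.361.
g = 0.361 / 0.57 = 0.63333%.

0.633%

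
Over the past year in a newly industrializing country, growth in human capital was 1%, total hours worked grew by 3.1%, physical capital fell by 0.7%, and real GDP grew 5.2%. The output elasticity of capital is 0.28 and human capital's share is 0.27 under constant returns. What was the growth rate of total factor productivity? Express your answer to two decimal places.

Labor's share = 1 − 0.28 − 0.27 = 0.45.
Physical capital: 0.28 × (-0.7) = -0.196 pp.
Human capital: 0.27 × 1 = 0.27 pp.
Total hours worked: 0.45 × 3.1 = 1.395 pp.
TFP growth = 5.2 − 1.469 = 3.731%.

Total factor productivity grew 3.73%.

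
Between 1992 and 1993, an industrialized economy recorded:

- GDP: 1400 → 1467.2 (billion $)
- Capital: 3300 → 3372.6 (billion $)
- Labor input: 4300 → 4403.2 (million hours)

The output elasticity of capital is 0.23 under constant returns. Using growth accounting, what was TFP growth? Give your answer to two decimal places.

GDP growth = (1467.2 − 1400) / 1400 = 4.8%.
Capital growth = (3372.6 − 3300) / 3300 = 2.2%.
Labor input growth = (4403.2 − 4300) / 4300 = 2.4%.
Labor's share = 1 − 0.23 = 0.77.
Capital: 0.23 × 2.2 = 0.506 pp.
Labor input: 0.77 × 2.4 = 1.848 pp.
TFP growth = 4.8 − 2.354 = 2.446%.

2.45%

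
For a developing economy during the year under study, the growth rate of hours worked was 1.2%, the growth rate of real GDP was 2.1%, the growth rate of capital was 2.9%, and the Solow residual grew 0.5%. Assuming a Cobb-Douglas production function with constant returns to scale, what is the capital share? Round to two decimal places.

0.24

gY = gA + α·gK + (1−α)·gL, so gY − gA − gL = α(gK − gL).
2.1 − 0.5 − 1.2 = α × (2.9 − 1.2).
0.4 = 1.7 α, so α = 0.2353.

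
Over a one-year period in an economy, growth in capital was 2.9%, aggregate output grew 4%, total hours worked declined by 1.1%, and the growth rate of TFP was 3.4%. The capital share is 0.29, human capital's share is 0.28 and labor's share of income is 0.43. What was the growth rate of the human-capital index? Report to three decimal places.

Labor's share = 1 − 0.29 − 0.28 = 0.43.
gY = gA + 0.29×2.9 + 0.43×(-1.1) + 0.28×g.
0.28×g = 4 − 3.4 − 0.368 = 0.232.
g = 0.232 / 0.28 = 0.82857%.

The human-capital index grew 0.829%.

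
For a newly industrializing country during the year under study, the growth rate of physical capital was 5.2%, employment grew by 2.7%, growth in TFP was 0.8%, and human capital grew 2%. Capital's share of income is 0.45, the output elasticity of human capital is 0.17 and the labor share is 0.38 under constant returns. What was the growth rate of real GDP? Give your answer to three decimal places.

Labor's share = 1 − 0.45 − 0.17 = 0.38.
Physical capital: 0.45 × 5.2 = 2.34 pp.
Human capital: 0.17 × 2 = 0.34 pp.
Employment: 0.38 × 2.7 = 1.026 pp.
Output growth = 0.8 + 3.706 = 4.506%.

4.506%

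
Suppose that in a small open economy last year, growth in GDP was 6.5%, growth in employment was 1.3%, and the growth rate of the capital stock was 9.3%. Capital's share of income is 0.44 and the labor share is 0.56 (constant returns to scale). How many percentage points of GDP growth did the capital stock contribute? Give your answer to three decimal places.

Contribution = share × growth = 0.44 × 9.3 = 4.092 pp.

4.092 percentage points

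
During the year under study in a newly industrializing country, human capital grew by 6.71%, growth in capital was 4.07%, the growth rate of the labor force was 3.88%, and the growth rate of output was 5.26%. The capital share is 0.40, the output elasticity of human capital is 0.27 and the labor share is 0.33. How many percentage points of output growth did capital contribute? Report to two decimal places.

Contribution = share × growth = 0.4 × 4.07 = 1.628 pp.

1.63 pp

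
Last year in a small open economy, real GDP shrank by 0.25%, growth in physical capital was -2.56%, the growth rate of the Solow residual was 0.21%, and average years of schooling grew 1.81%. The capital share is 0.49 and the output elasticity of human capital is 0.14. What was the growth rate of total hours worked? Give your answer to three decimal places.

Labor's share = 1 − 0.49 − 0.14 = 0.37.
gY = gA + 0.49×(-2.56) + 0.14×1.81 + 0.37×g.
0.37×g = -0.25 − 0.21 + 1.001 = 0.541.
g = 0.541 / 0.37 = 1.46216%.

Total hours worked growth was 1.462%.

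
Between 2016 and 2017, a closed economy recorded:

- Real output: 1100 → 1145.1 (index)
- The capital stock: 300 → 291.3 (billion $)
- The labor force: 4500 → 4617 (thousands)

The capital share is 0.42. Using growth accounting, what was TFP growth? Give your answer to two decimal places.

3.81%

Real output growth = (1145.1 − 1100) / 1100 = 4.1%.
The capital stock growth = (291.3 − 300) / 300 = -2.9%.
The labor force growth = (4617 − 4500) / 4500 = 2.6%.
Labor's share = 1 − 0.42 = 0.58.
The capital stock: 0.42 × (-2.9) = -1.218 pp.
The labor force: 0.58 × 2.6 = 1.508 pp.
TFP growth = 4.1 − 0.29 = 3.81%.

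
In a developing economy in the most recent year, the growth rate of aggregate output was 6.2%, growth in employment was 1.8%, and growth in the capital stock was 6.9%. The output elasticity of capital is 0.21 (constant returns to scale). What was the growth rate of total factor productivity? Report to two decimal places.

Labor's share = 1 − 0.21 = 0.79.
The capital stock: 0.21 × 6.9 = 1.449 pp.
Employment: 0.79 × 1.8 = 1.422 pp.
TFP growth = 6.2 − 2.871 = 3.329%.

3.33%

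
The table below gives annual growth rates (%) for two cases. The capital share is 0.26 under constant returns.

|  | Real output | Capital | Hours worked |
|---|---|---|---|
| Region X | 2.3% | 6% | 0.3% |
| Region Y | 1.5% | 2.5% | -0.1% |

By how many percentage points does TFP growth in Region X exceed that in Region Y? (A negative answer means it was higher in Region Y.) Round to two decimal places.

-0.41 percentage points

Labor's share = 1 − 0.26 = 0.74.
Region X: TFP = 2.3 − 1.56 − 0.222 = 0.518%.
Region Y: TFP = 1.5 − 0.65 + 0.074 = 0.924%.
Difference = 0.518 − (0.924) = -0.406 pp.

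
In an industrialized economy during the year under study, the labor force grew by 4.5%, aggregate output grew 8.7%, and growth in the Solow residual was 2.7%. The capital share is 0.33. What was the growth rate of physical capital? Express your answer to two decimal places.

9.05%

Labor's share = 1 − 0.33 = 0.67.
gY = gA + 0.67×4.5 + 0.33×g.
0.33×g = 8.7 − 2.7 − 3.015 = 2.985.
g = 2.985 / 0.33 = 9.0455%.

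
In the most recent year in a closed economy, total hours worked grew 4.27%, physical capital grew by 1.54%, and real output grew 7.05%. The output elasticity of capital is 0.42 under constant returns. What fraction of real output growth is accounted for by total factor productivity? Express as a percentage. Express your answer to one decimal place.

Labor's share = 1 − 0.42 = 0.58.
Physical capital: 0.42 × 1.54 = 0.6468 pp.
Total hours worked: 0.58 × 4.27 = 2.4766 pp.
TFP growth = 7.05 − 3.1234 = 3.9266%.
TFP share of growth = 3.9266 / 7.05 × 100 = 55.696%.

55.7%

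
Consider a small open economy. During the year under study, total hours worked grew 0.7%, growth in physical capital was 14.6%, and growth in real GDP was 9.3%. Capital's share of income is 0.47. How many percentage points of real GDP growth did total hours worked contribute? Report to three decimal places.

0.371

Labor's share = 1 − 0.47 = 0.53.
Contribution = share × growth = 0.53 × 0.7 = 0.371 pp.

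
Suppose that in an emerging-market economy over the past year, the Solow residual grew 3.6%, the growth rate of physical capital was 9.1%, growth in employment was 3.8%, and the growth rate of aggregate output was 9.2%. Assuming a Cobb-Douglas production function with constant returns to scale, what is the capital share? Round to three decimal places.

α = 0.340

gY = gA + α·gK + (1−α)·gL, so gY − gA − gL = α(gK − gL).
9.2 − 3.6 − 3.8 = α × (9.1 − 3.8).
1.8 = 5.3 α, so α = 0.33962.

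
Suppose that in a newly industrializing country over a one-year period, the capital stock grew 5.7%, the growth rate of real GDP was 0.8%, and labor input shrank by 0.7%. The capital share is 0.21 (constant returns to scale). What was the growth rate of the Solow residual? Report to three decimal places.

Labor's share = 1 − 0.21 = 0.79.
The capital stock: 0.21 × 5.7 = 1.197 pp.
Labor input: 0.79 × (-0.7) = -0.553 pp.
TFP growth = 0.8 − 0.644 = 0.156%.

0.156%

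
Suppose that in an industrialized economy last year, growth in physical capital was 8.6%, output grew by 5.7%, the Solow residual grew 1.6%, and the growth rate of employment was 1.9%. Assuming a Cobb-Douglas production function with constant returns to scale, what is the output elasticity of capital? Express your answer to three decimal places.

0.328

gY = gA + α·gK + (1−α)·gL, so gY − gA − gL = α(gK − gL).
5.7 − 1.6 − 1.9 = α × (8.6 − 1.9).
2.2 = 6.7 α, so α = 0.32836.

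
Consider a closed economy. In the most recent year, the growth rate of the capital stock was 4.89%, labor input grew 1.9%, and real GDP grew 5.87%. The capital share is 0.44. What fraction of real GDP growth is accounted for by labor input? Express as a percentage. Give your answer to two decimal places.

Labor's share = 1 − 0.44 = 0.56.
Labor input contributed 0.56 × 1.9 = 1.064 pp.
Share of growth = 1.064 / 5.87 × 100 = 18.1261%.

18.13%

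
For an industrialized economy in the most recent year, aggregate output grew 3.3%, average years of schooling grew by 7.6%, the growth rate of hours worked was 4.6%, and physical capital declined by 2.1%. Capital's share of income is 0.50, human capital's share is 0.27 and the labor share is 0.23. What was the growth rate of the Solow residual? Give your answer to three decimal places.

Labor's share = 1 − 0.5 − 0.27 = 0.23.
Physical capital: 0.5 × (-2.1) = -1.05 pp.
Average years of schooling: 0.27 × 7.6 = 2.052 pp.
Hours worked: 0.23 × 4.6 = 1.058 pp.
TFP growth = 3.3 − 2.06 = 1.24%.

The Solow residual grew 1.240%.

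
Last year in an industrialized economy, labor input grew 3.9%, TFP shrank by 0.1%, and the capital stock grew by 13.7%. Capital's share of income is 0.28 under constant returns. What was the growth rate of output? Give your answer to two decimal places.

Output growth was 6.54%.

Labor's share = 1 − 0.28 = 0.72.
The capital stock: 0.28 × 13.7 = 3.836 pp.
Labor input: 0.72 × 3.9 = 2.808 pp.
Output growth = -0.1 + 6.644 = 6.544%.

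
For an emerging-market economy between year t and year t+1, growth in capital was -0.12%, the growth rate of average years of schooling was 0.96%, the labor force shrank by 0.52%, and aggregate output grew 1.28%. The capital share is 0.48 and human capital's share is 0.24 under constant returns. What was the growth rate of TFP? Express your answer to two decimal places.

Labor's share = 1 − 0.48 − 0.24 = 0.28.
Capital: 0.48 × (-0.12) = -0.0576 pp.
Average years of schooling: 0.24 × 0.96 = 0.2304 pp.
The labor force: 0.28 × (-0.52) = -0.1456 pp.
TFP growth = 1.28 − 0.0272 = 1.2528%.

TFP growth was 1.25%.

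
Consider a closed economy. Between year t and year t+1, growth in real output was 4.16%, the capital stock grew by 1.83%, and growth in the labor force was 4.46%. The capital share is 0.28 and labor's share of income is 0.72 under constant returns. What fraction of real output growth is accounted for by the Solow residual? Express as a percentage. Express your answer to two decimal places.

The Solow residual accounted for 10.49% of growth.

Labor's share = 1 − 0.28 = 0.72.
The capital stock: 0.28 × 1.83 = 0.5124 pp.
The labor force: 0.72 × 4.46 = 3.2112 pp.
TFP growth = 4.16 − 3.7236 = 0.4364%.
TFP share of growth = 0.4364 / 4.16 × 100 = 10.4904%.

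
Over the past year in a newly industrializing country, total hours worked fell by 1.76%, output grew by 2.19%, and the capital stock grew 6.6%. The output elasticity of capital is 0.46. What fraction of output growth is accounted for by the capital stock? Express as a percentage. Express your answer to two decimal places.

The capital stock contributed 0.46 × 6.6 = 3.036 pp.
Share of growth = 3.036 / 2.19 × 100 = 138.6301%.

138.63%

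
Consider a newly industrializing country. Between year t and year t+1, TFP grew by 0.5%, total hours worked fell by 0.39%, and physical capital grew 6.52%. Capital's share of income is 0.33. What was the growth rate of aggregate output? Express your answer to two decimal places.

Labor's share = 1 − 0.33 = 0.67.
Physical capital: 0.33 × 6.52 = 2.1516 pp.
Total hours worked: 0.67 × (-0.39) = -0.2613 pp.
Output growth = 0.5 + 1.8903 = 2.3903%.

2.39%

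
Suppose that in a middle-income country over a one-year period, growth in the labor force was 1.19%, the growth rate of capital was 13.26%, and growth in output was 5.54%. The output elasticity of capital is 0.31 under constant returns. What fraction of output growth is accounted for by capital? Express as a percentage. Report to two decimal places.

Capital contributed 0.31 × 13.26 = 4.1106 pp.
Share of growth = 4.1106 / 5.54 × 100 = 74.1986%.

Capital accounted for 74.20% of growth.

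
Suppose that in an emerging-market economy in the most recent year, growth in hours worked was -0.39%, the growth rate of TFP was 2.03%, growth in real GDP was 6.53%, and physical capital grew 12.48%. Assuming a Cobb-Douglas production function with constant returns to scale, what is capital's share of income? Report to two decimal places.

gY = gA + α·gK + (1−α)·gL, so gY − gA − gL = α(gK − gL).
6.53 − 2.03 + 0.39 = α × (12.48 − (-0.39)).
4.89 = 12.87 α, so α = 0.38.

0.38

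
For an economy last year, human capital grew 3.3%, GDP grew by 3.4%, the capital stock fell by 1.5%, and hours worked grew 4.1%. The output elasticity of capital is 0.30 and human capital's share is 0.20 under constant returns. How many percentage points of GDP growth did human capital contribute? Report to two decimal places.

0.66 percentage points

Contribution = share × growth = 0.2 × 3.3 = 0.66 pp.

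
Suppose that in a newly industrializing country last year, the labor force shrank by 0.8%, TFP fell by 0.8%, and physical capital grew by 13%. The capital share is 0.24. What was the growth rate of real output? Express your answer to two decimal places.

Real output grew 1.71%.

Labor's share = 1 − 0.24 = 0.76.
Physical capital: 0.24 × 13 = 3.12 pp.
The labor force: 0.76 × (-0.8) = -0.608 pp.
Output growth = -0.8 + 2.512 = 1.712%.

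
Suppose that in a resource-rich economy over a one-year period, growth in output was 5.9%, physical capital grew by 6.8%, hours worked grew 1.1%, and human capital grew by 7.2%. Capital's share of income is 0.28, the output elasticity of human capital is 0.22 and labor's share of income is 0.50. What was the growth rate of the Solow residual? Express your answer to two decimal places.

Labor's share = 1 − 0.28 − 0.22 = 0.5.
Physical capital: 0.28 × 6.8 = 1.904 pp.
Human capital: 0.22 × 7.2 = 1.584 pp.
Hours worked: 0.5 × 1.1 = 0.55 pp.
TFP growth = 5.9 − 4.038 = 1.862%.

1.86%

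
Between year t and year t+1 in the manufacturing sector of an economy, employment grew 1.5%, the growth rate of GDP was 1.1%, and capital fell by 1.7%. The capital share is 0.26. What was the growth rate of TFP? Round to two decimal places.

0.43%

Labor's share = 1 − 0.26 = 0.74.
Capital: 0.26 × (-1.7) = -0.442 pp.
Employment: 0.74 × 1.5 = 1.11 pp.
TFP growth = 1.1 − 0.668 = 0.432%.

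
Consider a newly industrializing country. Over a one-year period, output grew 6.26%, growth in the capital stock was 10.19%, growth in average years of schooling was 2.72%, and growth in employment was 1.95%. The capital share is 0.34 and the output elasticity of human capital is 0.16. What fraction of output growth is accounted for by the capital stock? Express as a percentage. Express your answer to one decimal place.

55.3%

The capital stock contributed 0.34 × 10.19 = 3.4646 pp.
Share of growth = 3.4646 / 6.26 × 100 = 55.345%.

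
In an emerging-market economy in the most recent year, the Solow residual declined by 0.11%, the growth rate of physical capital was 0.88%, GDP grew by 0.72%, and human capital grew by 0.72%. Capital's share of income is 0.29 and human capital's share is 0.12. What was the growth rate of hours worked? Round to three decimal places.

0.828%

Labor's share = 1 − 0.29 − 0.12 = 0.59.
gY = gA + 0.29×0.88 + 0.12×0.72 + 0.59×g.
0.59×g = 0.72 + 0.11 − 0.3416 = 0.4884.
g = 0.4884 / 0.59 = 0.8278%.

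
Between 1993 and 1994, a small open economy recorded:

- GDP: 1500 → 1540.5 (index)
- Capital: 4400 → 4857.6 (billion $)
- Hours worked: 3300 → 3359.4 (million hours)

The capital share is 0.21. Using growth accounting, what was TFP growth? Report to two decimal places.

GDP growth = (1540.5 − 1500) / 1500 = 2.7%.
Capital growth = (4857.6 − 4400) / 4400 = 10.4%.
Hours worked growth = (3359.4 − 3300) / 3300 = 1.8%.
Labor's share = 1 − 0.21 = 0.79.
Capital: 0.21 × 10.4 = 2.184 pp.
Hours worked: 0.79 × 1.8 = 1.422 pp.
TFP growth = 2.7 − 3.606 = -0.906%.

-0.91%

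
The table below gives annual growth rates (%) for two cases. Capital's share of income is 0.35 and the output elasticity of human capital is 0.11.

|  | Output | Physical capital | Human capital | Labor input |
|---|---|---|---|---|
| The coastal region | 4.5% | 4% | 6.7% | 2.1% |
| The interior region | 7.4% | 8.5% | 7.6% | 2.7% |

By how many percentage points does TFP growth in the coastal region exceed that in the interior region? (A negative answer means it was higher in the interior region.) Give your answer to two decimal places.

Labor's share = 1 − 0.35 − 0.11 = 0.54.
The coastal region: TFP = 4.5 − 1.4 − 0.737 − 1.134 = 1.229%.
The interior region: TFP = 7.4 − 2.975 − 0.836 − 1.458 = 2.131%.
Difference = 1.229 − (2.131) = -0.902 pp.

-0.90 percentage points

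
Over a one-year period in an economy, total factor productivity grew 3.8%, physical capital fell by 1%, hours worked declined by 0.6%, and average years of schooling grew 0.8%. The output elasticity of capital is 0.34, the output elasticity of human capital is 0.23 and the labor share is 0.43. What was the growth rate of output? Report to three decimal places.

Labor's share = 1 − 0.34 − 0.23 = 0.43.
Physical capital: 0.34 × (-1) = -0.34 pp.
Average years of schooling: 0.23 × 0.8 = 0.184 pp.
Hours worked: 0.43 × (-0.6) = -0.258 pp.
Output growth = 3.8 + (-0.414) = 3.386%.

3.386%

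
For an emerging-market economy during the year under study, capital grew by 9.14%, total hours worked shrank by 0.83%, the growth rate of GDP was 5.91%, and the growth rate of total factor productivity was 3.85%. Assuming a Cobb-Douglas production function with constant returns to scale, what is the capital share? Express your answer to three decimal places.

The capital share is 0.290.

gY = gA + α·gK + (1−α)·gL, so gY − gA − gL = α(gK − gL).
5.91 − 3.85 + 0.83 = α × (9.14 − (-0.83)).
2.89 = 9.97 α, so α = 0.28987.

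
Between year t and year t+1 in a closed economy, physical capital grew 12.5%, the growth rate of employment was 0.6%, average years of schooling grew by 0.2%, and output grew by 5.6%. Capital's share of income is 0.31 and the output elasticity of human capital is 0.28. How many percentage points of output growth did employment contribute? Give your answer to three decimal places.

0.246 percentage points

Labor's share = 1 − 0.31 − 0.28 = 0.41.
Contribution = share × growth = 0.41 × 0.6 = 0.246 pp.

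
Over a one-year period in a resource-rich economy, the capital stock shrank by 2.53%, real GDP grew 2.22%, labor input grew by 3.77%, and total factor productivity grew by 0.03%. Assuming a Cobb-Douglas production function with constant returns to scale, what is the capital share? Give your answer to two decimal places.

gY = gA + α·gK + (1−α)·gL, so gY − gA − gL = α(gK − gL).
2.22 − 0.03 − 3.77 = α × (-2.53 − 3.77).
-1.58 = -6.3 α, so α = 0.2508.

0.25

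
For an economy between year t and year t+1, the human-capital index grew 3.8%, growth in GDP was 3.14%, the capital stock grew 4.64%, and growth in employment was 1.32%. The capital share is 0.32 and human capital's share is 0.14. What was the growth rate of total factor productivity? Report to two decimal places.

Total factor productivity grew 0.41%.

Labor's share = 1 − 0.32 − 0.14 = 0.54.
The capital stock: 0.32 × 4.64 = 1.4848 pp.
The human-capital index: 0.14 × 3.8 = 0.532 pp.
Employment: 0.54 × 1.32 = 0.7128 pp.
TFP growth = 3.14 − 2.7296 = 0.4104%.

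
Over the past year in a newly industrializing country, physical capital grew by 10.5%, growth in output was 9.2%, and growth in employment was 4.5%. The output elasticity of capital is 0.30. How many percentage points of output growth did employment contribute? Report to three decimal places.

3.150 percentage points

Labor's share = 1 − 0.3 = 0.7.
Contribution = share × growth = 0.7 × 4.5 = 3.15 pp.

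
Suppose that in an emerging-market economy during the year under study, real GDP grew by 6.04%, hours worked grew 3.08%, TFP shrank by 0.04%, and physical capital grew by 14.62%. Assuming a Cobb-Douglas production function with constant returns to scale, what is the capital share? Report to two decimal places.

gY = gA + α·gK + (1−α)·gL, so gY − gA − gL = α(gK − gL).
6.04 + 0.04 − 3.08 = α × (14.62 − 3.08).
3 = 11.54 α, so α = 0.26.

0.26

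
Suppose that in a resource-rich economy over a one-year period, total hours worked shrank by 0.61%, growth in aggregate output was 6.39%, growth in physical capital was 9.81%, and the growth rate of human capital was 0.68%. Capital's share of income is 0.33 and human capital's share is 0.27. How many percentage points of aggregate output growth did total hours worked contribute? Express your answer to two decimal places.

Labor's share = 1 − 0.33 − 0.27 = 0.4.
Contribution = share × growth = 0.4 × (-0.61) = -0.244 pp.

-0.24 pp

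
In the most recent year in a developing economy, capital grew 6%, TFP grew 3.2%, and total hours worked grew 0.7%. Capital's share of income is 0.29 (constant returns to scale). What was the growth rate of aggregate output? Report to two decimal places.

Labor's share = 1 − 0.29 = 0.71.
Capital: 0.29 × 6 = 1.74 pp.
Total hours worked: 0.71 × 0.7 = 0.497 pp.
Output growth = 3.2 + 2.237 = 5.437%.

5.44%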